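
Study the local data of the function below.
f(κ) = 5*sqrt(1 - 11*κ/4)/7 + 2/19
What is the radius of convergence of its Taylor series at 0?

The radius of convergence is 4/11.

Branch term (5/7)*sqrt(1 - κ/(4/11)): its argument vanishes at κ = 4/11, a square-root branch point, modulus 4/11.
The radius of convergence is the smallest modulus among the singular points: 4/11.


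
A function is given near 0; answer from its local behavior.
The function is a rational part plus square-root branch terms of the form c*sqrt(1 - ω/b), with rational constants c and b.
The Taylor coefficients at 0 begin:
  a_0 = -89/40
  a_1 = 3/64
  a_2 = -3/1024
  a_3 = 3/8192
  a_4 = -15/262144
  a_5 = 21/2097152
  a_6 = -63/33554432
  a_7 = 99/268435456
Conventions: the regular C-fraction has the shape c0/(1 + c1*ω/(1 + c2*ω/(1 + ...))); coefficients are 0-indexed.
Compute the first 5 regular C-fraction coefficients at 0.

Taylor coefficients (read off): a_0 = -89/40, a_1 = 3/64, a_2 = -3/1024, a_3 = 3/8192, a_4 = -15/262144.
c0 = a_0 = -89/40. Peel one level at a time: if S = 1 + c*ω/S' with S'(0) = 1, then c is the ω-coefficient of S and S' = c*ω/(S - 1).
S_1 = c0/f = 1 + (15/712)*ω + (-885/1013888)*ω^2 + ...; c1 = 15/712.
S_2 = c1*ω/(S_1 - 1) = 1 + (59/1424)*ω + (-1/256)*ω^2 + ...; c2 = 59/1424.
S_3 = c2*ω/(S_2 - 1) = 1 + (89/944)*ω + (-2581/891136)*ω^2 + ...; c3 = 89/944.
S_4 = c3*ω/(S_3 - 1) = 1 + (29/944)*ω + ...; c4 = 29/944.

The regular C-fraction coefficients are [-89/40, 15/712, 59/1424, 89/944, 29/944].


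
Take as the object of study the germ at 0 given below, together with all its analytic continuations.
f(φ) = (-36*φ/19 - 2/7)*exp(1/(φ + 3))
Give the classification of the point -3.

The exponent 1/(φ - (-3)) has a pole at -3, so exp(1/(φ - (-3))) takes every nonzero value near it: an essential singularity (not a pole of any order).

The point is an essential singularity.


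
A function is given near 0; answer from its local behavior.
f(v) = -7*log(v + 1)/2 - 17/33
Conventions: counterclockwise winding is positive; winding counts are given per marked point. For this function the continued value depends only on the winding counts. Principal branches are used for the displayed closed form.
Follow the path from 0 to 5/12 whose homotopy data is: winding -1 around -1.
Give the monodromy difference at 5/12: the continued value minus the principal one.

The rational part is single-valued and drops out of the difference; each branch term changes only by its own monodromy.
(-7/2)*log(1 - v/(-1)): each positive loop around -1 adds 2*pi*i to the log, so winding -1 contributes (-7/2)*(-1)*2*pi*i = (7)*pi*i.
Summing the contributions at v = 5/12 gives (7)*pi*i.

Continued minus principal equals (7)*pi*i.


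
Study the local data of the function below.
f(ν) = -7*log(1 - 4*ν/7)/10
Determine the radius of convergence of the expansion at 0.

Branch term (-7/10)*log(1 - ν/(7/4)): its argument vanishes at ν = 7/4, a logarithmic branch point, modulus 7/4.
The radius of convergence is the smallest modulus among the singular points: 7/4.

The radius of convergence is 7/4.


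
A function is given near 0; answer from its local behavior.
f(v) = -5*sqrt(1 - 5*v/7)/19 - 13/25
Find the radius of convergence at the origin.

Branch term (-5/19)*sqrt(1 - v/(7/5)): its argument vanishes at v = 7/5, a square-root branch point, modulus 7/5.
The radius of convergence is the smallest modulus among the singular points: 7/5.

The radius of convergence is 7/5.


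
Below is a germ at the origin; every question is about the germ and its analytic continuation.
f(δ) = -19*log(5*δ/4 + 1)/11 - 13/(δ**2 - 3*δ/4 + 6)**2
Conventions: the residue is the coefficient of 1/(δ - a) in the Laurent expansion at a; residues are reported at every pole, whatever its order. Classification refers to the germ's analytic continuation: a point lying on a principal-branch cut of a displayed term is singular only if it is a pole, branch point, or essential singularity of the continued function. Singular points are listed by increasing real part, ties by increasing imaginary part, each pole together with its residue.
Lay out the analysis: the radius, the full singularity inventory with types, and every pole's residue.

Radius of convergence at 0: 4/5.
At -4/5: a logarithmic branch point.
At (3/8) - ((5/8)*sqrt(15))*i: a pole of order 2; residue -((1664/28125)*sqrt(15))*i.
At (3/8) + ((5/8)*sqrt(15))*i: a pole of order 2; residue ((1664/28125)*sqrt(15))*i.

Denominator factor (δ**2 - 3*δ/4 + 6)^2: discriminant -375/16, complex-conjugate roots (3/8) + ((5/8)*sqrt(15))*i and (3/8) - ((5/8)*sqrt(15))*i; poles of order 2, moduli sqrt(6) and sqrt(6).
Branch term (-19/11)*log(1 - δ/(-4/5)): its argument vanishes at δ = -4/5, a logarithmic branch point, modulus 4/5.
The radius of convergence is the smallest modulus among the singular points: 4/5.
The branch term is analytic at (3/8) - ((5/8)*sqrt(15))*i and contributes nothing to the residue; only the rational part matters.
The factor δ**2 - 3*δ/4 + 6 splits as (δ - a)(δ - a') with a = (3/8) - ((5/8)*sqrt(15))*i, a' = (3/8) + ((5/8)*sqrt(15))*i. At the order-2 pole a set g(δ) = (δ - a)^2*(rational part) = [-13] / (δ - a')^2.
Order-2 pole: residue = g'(a); g'((3/8) - ((5/8)*sqrt(15))*i) = -((1664/28125)*sqrt(15))*i, so the residue is -((1664/28125)*sqrt(15))*i.
The branch term is analytic at (3/8) + ((5/8)*sqrt(15))*i and contributes nothing to the residue; only the rational part matters.
The factor δ**2 - 3*δ/4 + 6 splits as (δ - a)(δ - a') with a = (3/8) + ((5/8)*sqrt(15))*i, a' = (3/8) - ((5/8)*sqrt(15))*i. At the order-2 pole a set g(δ) = (δ - a)^2*(rational part) = [-13] / (δ - a')^2.
Order-2 pole: residue = g'(a); g'((3/8) + ((5/8)*sqrt(15))*i) = ((1664/28125)*sqrt(15))*i, so the residue is ((1664/28125)*sqrt(15))*i.
List the singular points by increasing real part (a conjugate pair: the negative imaginary part first).


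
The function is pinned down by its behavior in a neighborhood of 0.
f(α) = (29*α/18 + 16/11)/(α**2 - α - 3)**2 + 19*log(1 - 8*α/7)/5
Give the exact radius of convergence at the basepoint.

Denominator factor (α**2 - α - 3)^2: discriminant 13, real irrational roots 1/2 + (1/2)*sqrt(13) and 1/2 - (1/2)*sqrt(13); poles of order 2, moduli 1/2 + (1/2)*sqrt(13) and -1/2 + (1/2)*sqrt(13).
Branch term (19/5)*log(1 - α/(7/8)): its argument vanishes at α = 7/8, a logarithmic branch point, modulus 7/8.
The radius of convergence is the smallest modulus among the singular points: 7/8.

The radius of convergence is 7/8.


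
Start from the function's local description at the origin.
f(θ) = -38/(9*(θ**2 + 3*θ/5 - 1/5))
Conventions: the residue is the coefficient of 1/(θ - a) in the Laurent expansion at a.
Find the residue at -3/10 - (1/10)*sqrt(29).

The residue is (190/261)*sqrt(29).

The factor θ**2 + 3*θ/5 - 1/5 splits as (θ - a)(θ - a') with a = -3/10 - (1/10)*sqrt(29), a' = -3/10 + (1/10)*sqrt(29). At the order-1 pole a set g(θ) = (θ - a)*f(θ) = [-38/9] / (θ - a').
Simple pole: residue = g(a) at a = -3/10 - (1/10)*sqrt(29), which is (190/261)*sqrt(29).


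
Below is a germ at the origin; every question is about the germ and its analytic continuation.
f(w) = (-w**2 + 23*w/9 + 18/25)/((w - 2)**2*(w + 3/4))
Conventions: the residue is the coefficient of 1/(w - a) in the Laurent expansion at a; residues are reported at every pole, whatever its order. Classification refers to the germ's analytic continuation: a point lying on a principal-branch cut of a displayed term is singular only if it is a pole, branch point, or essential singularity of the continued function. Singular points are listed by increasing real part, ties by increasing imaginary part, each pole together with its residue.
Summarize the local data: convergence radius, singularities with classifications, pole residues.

Radius of convergence at 0: 3/4.
At -3/4: a pole of order 1; residue -2111/9075.
At 2: a pole of order 2; residue -6964/9075.

Denominator factor (w - 2)^2: pole of order 2 at 2, modulus 2.
Denominator factor (w + 3/4): pole of order 1 at -3/4, modulus 3/4.
The radius of convergence is the smallest modulus among the singular points: 3/4.
At the order-1 pole -3/4 set g(w) = (w - (-3/4))*f(w) = (-w**2 + 23*w/9 + 18/25)/(w - 2)**2.
Simple pole: residue = g(a) at a = -3/4, which is -2111/9075.
At the order-2 pole 2 set g(w) = (w - (2))^2*f(w) = (-w**2 + 23*w/9 + 18/25)/(w + 3/4).
Order-2 pole: residue = g'(a); g'(2) = -6964/9075, so the residue is -6964/9075.
List the singular points by increasing real part (a conjugate pair: the negative imaginary part first).


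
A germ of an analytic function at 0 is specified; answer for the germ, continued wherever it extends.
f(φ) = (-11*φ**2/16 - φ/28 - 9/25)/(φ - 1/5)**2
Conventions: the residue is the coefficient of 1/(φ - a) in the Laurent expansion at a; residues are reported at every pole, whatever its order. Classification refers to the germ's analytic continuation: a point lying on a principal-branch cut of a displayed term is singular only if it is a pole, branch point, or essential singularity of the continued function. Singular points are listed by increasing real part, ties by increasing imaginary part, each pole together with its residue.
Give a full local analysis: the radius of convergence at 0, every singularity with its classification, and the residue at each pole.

Radius of convergence at 0: 1/5.
At 1/5: a pole of order 2; residue -87/280.

Denominator factor (φ - 1/5)^2: pole of order 2 at 1/5, modulus 1/5.
The radius of convergence is the smallest modulus among the singular points: 1/5.
At the order-2 pole 1/5 set g(φ) = (φ - (1/5))^2*f(φ) = -11*φ**2/16 - φ/28 - 9/25.
Order-2 pole: residue = g'(a); g'(1/5) = -87/280, so the residue is -87/280.


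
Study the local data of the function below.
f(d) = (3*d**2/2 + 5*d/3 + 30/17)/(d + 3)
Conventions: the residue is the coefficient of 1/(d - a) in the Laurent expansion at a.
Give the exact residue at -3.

The residue is 349/34.

At the order-1 pole -3 set g(d) = (d - (-3))*f(d) = 3*d**2/2 + 5*d/3 + 30/17.
Simple pole: residue = g(a) at a = -3, which is 349/34.


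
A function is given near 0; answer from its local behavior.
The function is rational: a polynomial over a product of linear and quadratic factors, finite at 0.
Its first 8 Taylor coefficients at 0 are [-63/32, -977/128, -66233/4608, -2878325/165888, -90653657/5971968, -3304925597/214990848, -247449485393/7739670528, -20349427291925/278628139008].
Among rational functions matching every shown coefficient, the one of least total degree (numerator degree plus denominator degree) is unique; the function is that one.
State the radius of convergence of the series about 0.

The radius of convergence is 2/3.

No rational of total degree below 4 reproduces all 8 coefficients; solving the [1/3] Pade equations on them gives f(φ) = (16*φ/21 + 3/4)/((φ - 2/3)*(φ**2 - 7*φ/9 + 4/7)), whose expansion matches every shown term.
Denominator factor (φ**2 - 7*φ/9 + 4/7): discriminant -953/567, complex-conjugate roots (7/18) + ((1/126)*sqrt(6671))*i and (7/18) - ((1/126)*sqrt(6671))*i; poles of order 1, moduli (2/7)*sqrt(7) and (2/7)*sqrt(7).
Denominator factor (φ - 2/3): pole of order 1 at 2/3, modulus 2/3.
The radius of convergence is the smallest modulus among the singular points: 2/3.


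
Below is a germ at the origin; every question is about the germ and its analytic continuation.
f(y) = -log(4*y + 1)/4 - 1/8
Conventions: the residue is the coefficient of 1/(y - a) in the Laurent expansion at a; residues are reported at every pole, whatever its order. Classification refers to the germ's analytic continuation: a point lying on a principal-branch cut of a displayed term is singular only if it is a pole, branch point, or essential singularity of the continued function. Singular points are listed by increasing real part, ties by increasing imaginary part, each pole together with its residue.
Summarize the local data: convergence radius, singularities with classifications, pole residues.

Radius of convergence at 0: 1/4.
At -1/4: a logarithmic branch point.

Branch term (-1/4)*log(1 - y/(-1/4)): its argument vanishes at y = -1/4, a logarithmic branch point, modulus 1/4.
The radius of convergence is the smallest modulus among the singular points: 1/4.


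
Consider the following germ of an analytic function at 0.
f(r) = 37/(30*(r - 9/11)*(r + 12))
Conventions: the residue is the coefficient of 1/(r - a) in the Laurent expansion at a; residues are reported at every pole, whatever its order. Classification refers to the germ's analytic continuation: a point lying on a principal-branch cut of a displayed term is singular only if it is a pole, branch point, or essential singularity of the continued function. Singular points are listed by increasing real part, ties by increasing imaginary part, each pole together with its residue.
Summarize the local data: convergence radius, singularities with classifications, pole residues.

Denominator factor (r + 12): pole of order 1 at -12, modulus 12.
Denominator factor (r - 9/11): pole of order 1 at 9/11, modulus 9/11.
The radius of convergence is the smallest modulus among the singular points: 9/11.
At the order-1 pole -12 set g(r) = (r - (-12))*f(r) = 37/(30*(r - 9/11)).
Simple pole: residue = g(a) at a = -12, which is -407/4230.
At the order-1 pole 9/11 set g(r) = (r - (9/11))*f(r) = 37/(30*(r + 12)).
Simple pole: residue = g(a) at a = 9/11, which is 407/4230.
List the singular points by increasing real part (a conjugate pair: the negative imaginary part first).

Radius of convergence at 0: 9/11.
At -12: a pole of order 1; residue -407/4230.
At 9/11: a pole of order 1; residue 407/4230.


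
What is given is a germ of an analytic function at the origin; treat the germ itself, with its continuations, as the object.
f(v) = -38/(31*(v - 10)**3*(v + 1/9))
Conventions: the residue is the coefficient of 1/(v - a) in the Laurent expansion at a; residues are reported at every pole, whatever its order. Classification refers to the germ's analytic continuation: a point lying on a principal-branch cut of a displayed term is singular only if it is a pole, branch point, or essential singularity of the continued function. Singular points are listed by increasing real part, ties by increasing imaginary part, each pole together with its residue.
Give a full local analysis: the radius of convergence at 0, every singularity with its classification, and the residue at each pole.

Denominator factor (v + 1/9): pole of order 1 at -1/9, modulus 1/9.
Denominator factor (v - 10)^3: pole of order 3 at 10, modulus 10.
The radius of convergence is the smallest modulus among the singular points: 1/9.
At the order-1 pole -1/9 set g(v) = (v - (-1/9))*f(v) = -38/(31*(v - 10)**3).
Simple pole: residue = g(a) at a = -1/9, which is 27702/23360701.
At the order-3 pole 10 set g(v) = (v - (10))^3*f(v) = -38/(31*(v + 1/9)).
Order-3 pole: residue = g''(a)/2; g''(10) = -55404/23360701, so the residue is -27702/23360701.
List the singular points by increasing real part (a conjugate pair: the negative imaginary part first).

Radius of convergence at 0: 1/9.
At -1/9: a pole of order 1; residue 27702/23360701.
At 10: a pole of order 3; residue -27702/23360701.


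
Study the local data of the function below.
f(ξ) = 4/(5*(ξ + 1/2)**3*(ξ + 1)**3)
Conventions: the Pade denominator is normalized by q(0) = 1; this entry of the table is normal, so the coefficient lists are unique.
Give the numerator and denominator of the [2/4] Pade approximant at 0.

Taylor coefficients needed (expand at 0): a_0 = 32/5, a_1 = -288/5, a_2 = 1536/5, a_3 = -6336/5, a_4 = 22368/5, a_5 = -71136/5, a_6 = 209984/5.
Write the denominator as Q(ξ) = 1 + q1*ξ + q2*ξ^2 + q3*ξ^3 + q4*ξ^4. Requiring Q*f - P = O(ξ^7) with deg P <= 2 kills the coefficients of ξ^3..ξ^6 in Q*f:
  ξ^3: a_3 + q1*a_2 + q2*a_1 + q3*a_0 = 0, i.e. -6336/5 + (1536/5)*q1 + (-288/5)*q2 + (32/5)*q3 = 0.
  ξ^4: a_4 + q1*a_3 + q2*a_2 + q3*a_1 + q4*a_0 = 0, i.e. 22368/5 + (-6336/5)*q1 + (1536/5)*q2 + (-288/5)*q3 + (32/5)*q4 = 0.
  ξ^5: a_5 + q1*a_4 + q2*a_3 + q3*a_2 + q4*a_1 = 0, i.e. -71136/5 + (22368/5)*q1 + (-6336/5)*q2 + (1536/5)*q3 + (-288/5)*q4 = 0.
  ξ^6: a_6 + q1*a_5 + q2*a_4 + q3*a_3 + q4*a_2 = 0, i.e. 209984/5 + (-71136/5)*q1 + (22368/5)*q2 + (-6336/5)*q3 + (1536/5)*q4 = 0.
Solving this linear system: q1 = 235/29, q2 = 2201/87, q3 = 1065/29, q4 = 628/29.
The numerator is Q*f truncated at degree 2: P0 = a_0 = 32/5; P1 = a_1 + q1*a_0 = -832/145; P2 = a_2 + q1*a_1 + q2*a_0 = 1024/435.

The Pade approximant has numerator coefficients [32/5, -832/145, 1024/435]; denominator coefficients [1, 235/29, 2201/87, 1065/29, 628/29].


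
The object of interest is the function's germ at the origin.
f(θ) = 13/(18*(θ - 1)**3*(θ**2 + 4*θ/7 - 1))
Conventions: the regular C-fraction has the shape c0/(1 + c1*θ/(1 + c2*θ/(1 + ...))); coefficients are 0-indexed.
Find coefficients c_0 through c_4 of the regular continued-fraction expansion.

The regular C-fraction coefficients are [13/18, -25/7, 26/25, -363/325, 5575/9438].

Taylor coefficients (expand at 0): a_0 = 13/18, a_1 = 325/126, a_2 = 5759/882, a_3 = 83551/6174, a_4 = 60255/2401.
c0 = a_0 = 13/18. Peel one level at a time: if S = 1 + c*θ/S' with S'(0) = 1, then c is the θ-coefficient of S and S' = c*θ/(S - 1).
S_1 = c0/f = 1 + (-25/7)*θ + (26/7)*θ^2 + ...; c1 = -25/7.
S_2 = c1*θ/(S_1 - 1) = 1 + (26/25)*θ + (726/625)*θ^2 + ...; c2 = 26/25.
S_3 = c2*θ/(S_2 - 1) = 1 + (-363/325)*θ + (223/338)*θ^2 + ...; c3 = -363/325.
S_4 = c3*θ/(S_3 - 1) = 1 + (5575/9438)*θ + ...; c4 = 5575/9438.


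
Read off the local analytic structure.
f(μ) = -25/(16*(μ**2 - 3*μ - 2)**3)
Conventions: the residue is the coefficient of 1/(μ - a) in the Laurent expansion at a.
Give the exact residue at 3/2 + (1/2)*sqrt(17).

The residue is -(75/39304)*sqrt(17).

The factor μ**2 - 3*μ - 2 splits as (μ - a)(μ - a') with a = 3/2 + (1/2)*sqrt(17), a' = 3/2 - (1/2)*sqrt(17). At the order-3 pole a set g(μ) = (μ - a)^3*f(μ) = [-25/16] / (μ - a')^3.
Order-3 pole: residue = g''(a)/2; g''(3/2 + (1/2)*sqrt(17)) = -(75/19652)*sqrt(17), so the residue is -(75/39304)*sqrt(17).


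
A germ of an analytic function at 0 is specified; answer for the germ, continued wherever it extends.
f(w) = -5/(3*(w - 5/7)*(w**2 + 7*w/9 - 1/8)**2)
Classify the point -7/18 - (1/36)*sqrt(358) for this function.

The point is a pole of order 2.

The denominator factor w**2 + 7*w/9 - 1/8 vanishes at -7/18 - (1/36)*sqrt(358) and appears to the power 2; the numerator there equals -5/3, nonzero, and no other factor vanishes.
Hence a pole whose order is the multiplicity, 2.


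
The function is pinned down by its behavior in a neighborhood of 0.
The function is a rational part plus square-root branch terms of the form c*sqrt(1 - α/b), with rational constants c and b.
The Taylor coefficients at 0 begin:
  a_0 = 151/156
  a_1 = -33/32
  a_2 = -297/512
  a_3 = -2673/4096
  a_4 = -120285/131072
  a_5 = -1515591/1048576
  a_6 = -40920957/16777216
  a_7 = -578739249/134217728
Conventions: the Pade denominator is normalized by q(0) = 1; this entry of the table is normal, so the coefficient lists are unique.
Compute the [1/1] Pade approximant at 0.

Taylor coefficients needed (read off): a_0 = 151/156, a_1 = -33/32, a_2 = -297/512.
Write the denominator as Q(α) = 1 + q1*α. Requiring Q*f - P = O(α^3) with deg P <= 1 kills the coefficients of α^2..α^2 in Q*f:
  α^2: a_2 + q1*a_1 = 0, i.e. -297/512 + (-33/32)*q1 = 0.
Solving this linear system: q1 = -9/16.
The numerator is Q*f truncated at degree 1: P0 = a_0 = 151/156; P1 = a_1 + q1*a_0 = -1311/832.

The Pade approximant has numerator coefficients [151/156, -1311/832]; denominator coefficients [1, -9/16].


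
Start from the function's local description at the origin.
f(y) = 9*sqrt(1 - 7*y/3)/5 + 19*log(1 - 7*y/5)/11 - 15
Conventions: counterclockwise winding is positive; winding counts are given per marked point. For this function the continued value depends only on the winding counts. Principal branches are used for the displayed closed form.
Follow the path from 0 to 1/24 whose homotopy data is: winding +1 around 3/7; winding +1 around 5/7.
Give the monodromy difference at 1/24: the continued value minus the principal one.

Continued minus principal equals (-(3/10)*sqrt(130)) + ((38/11)*pi)*i.

The rational part is single-valued and drops out of the difference; each branch term changes only by its own monodromy.
(9/5)*sqrt(1 - y/(3/7)): winding +1 is odd, the square root flips sign, contributing -2*(9/5)*sqrt(1 - (1/24)/(3/7)) = -2*(9/5)*sqrt(65/72) = -(3/10)*sqrt(130).
(19/11)*log(1 - y/(5/7)): each positive loop around 5/7 adds 2*pi*i to the log, so winding +1 contributes (19/11)*(1)*2*pi*i = (38/11)*pi*i.
Summing the contributions at y = 1/24 gives (-(3/10)*sqrt(130)) + ((38/11)*pi)*i.


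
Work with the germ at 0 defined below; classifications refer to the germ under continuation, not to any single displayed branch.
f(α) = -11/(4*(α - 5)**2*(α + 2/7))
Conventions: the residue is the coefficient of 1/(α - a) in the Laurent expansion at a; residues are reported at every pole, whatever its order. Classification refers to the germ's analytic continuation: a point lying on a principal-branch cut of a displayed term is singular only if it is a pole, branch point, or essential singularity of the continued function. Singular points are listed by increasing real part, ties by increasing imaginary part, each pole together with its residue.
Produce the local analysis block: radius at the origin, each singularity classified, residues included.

Denominator factor (α + 2/7): pole of order 1 at -2/7, modulus 2/7.
Denominator factor (α - 5)^2: pole of order 2 at 5, modulus 5.
The radius of convergence is the smallest modulus among the singular points: 2/7.
At the order-1 pole -2/7 set g(α) = (α - (-2/7))*f(α) = -11/(4*(α - 5)**2).
Simple pole: residue = g(a) at a = -2/7, which is -539/5476.
At the order-2 pole 5 set g(α) = (α - (5))^2*f(α) = -11/(4*(α + 2/7)).
Order-2 pole: residue = g'(a); g'(5) = 539/5476, so the residue is 539/5476.
List the singular points by increasing real part (a conjugate pair: the negative imaginary part first).

Radius of convergence at 0: 2/7.
At -2/7: a pole of order 1; residue -539/5476.
At 5: a pole of order 2; residue 539/5476.


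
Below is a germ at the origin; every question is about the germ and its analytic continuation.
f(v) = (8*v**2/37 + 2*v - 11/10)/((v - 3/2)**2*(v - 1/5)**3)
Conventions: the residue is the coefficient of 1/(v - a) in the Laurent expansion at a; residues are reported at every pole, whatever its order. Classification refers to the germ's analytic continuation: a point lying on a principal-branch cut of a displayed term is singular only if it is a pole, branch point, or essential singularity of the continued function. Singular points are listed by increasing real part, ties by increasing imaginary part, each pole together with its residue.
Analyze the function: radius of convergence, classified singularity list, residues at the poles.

Radius of convergence at 0: 1/5.
At 1/5: a pole of order 3; residue 1375000/1056757.
At 3/2: a pole of order 2; residue -1375000/1056757.

Denominator factor (v - 1/5)^3: pole of order 3 at 1/5, modulus 1/5.
Denominator factor (v - 3/2)^2: pole of order 2 at 3/2, modulus 3/2.
The radius of convergence is the smallest modulus among the singular points: 1/5.
At the order-3 pole 1/5 set g(v) = (v - (1/5))^3*f(v) = (8*v**2/37 + 2*v - 11/10)/(v - 3/2)**2.
Order-3 pole: residue = g''(a)/2; g''(1/5) = 2750000/1056757, so the residue is 1375000/1056757.
At the order-2 pole 3/2 set g(v) = (v - (3/2))^2*f(v) = (8*v**2/37 + 2*v - 11/10)/(v - 1/5)**3.
Order-2 pole: residue = g'(a); g'(3/2) = -1375000/1056757, so the residue is -1375000/1056757.
List the singular points by increasing real part (a conjugate pair: the negative imaginary part first).


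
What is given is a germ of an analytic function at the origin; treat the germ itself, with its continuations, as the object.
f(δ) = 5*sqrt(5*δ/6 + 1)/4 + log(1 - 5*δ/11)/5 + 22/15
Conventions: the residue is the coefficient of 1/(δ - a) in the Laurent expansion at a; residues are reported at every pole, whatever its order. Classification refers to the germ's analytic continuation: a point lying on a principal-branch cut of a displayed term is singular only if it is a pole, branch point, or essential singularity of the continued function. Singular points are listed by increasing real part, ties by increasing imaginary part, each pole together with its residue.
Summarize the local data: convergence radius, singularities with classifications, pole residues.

Radius of convergence at 0: 6/5.
At -6/5: an algebraic (square-root) branch point.
At 11/5: a logarithmic branch point.

Branch term (1/5)*log(1 - δ/(11/5)): its argument vanishes at δ = 11/5, a logarithmic branch point, modulus 11/5.
Branch term (5/4)*sqrt(1 - δ/(-6/5)): its argument vanishes at δ = -6/5, a square-root branch point, modulus 6/5.
The radius of convergence is the smallest modulus among the singular points: 6/5.
List the singular points by increasing real part (a conjugate pair: the negative imaginary part first).


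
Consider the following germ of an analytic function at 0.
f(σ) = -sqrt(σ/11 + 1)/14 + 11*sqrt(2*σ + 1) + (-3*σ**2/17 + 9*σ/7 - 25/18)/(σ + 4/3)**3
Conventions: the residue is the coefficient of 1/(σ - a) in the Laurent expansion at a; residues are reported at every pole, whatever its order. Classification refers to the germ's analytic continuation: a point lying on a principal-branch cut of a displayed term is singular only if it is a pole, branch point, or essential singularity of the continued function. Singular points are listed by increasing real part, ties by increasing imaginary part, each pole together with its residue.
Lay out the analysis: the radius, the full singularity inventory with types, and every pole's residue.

Radius of convergence at 0: 1/2.
At -11: an algebraic (square-root) branch point.
At -4/3: a pole of order 3; residue -3/17.
At -1/2: an algebraic (square-root) branch point.

Denominator factor (σ + 4/3)^3: pole of order 3 at -4/3, modulus 4/3.
Branch term (11)*sqrt(1 - σ/(-1/2)): its argument vanishes at σ = -1/2, a square-root branch point, modulus 1/2.
Branch term (-1/14)*sqrt(1 - σ/(-11)): its argument vanishes at σ = -11, a square-root branch point, modulus 11.
The radius of convergence is the smallest modulus among the singular points: 1/2.
The branch terms are analytic at -4/3 and contribute nothing to the residue; only the rational part matters.
At the order-3 pole -4/3 set g(σ) = (σ - (-4/3))^3*(rational part) = -3*σ**2/17 + 9*σ/7 - 25/18.
Order-3 pole: residue = g''(a)/2; g''(-4/3) = -6/17, so the residue is -3/17.
List the singular points by increasing real part (a conjugate pair: the negative imaginary part first).


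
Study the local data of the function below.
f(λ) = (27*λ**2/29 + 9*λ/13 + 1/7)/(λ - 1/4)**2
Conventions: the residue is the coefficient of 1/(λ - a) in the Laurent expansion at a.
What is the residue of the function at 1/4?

At the order-2 pole 1/4 set g(λ) = (λ - (1/4))^2*f(λ) = 27*λ**2/29 + 9*λ/13 + 1/7.
Order-2 pole: residue = g'(a); g'(1/4) = 873/754, so the residue is 873/754.

The residue is 873/754.


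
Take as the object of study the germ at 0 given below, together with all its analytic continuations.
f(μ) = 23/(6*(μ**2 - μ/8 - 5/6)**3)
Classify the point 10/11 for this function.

Denominator factors: μ**2 - μ/8 - 5/6 = -175/1452 at μ = 10/11 — none vanishes.
So the germ continues analytically to 10/11.

The point is a regular point.


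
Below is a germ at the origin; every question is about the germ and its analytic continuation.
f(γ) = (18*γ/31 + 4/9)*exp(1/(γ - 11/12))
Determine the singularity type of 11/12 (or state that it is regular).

The exponent 1/(γ - (11/12)) has a pole at 11/12, so exp(1/(γ - (11/12))) takes every nonzero value near it: an essential singularity (not a pole of any order).

The point is an essential singularity.


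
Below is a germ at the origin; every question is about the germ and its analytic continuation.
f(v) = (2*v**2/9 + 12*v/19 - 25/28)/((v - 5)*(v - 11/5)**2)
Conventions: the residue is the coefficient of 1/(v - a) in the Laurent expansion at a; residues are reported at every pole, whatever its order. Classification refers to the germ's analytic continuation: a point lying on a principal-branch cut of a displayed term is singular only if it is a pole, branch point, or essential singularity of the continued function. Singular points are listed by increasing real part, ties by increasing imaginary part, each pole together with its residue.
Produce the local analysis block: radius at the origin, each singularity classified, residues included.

Radius of convergence at 0: 11/5.
At 11/5: a pole of order 2; residue -242527/312816.
At 5: a pole of order 1; residue 936125/938448.

Denominator factor (v - 11/5)^2: pole of order 2 at 11/5, modulus 11/5.
Denominator factor (v - 5): pole of order 1 at 5, modulus 5.
The radius of convergence is the smallest modulus among the singular points: 11/5.
At the order-2 pole 11/5 set g(v) = (v - (11/5))^2*f(v) = (2*v**2/9 + 12*v/19 - 25/28)/(v - 5).
Order-2 pole: residue = g'(a); g'(11/5) = -242527/312816, so the residue is -242527/312816.
At the order-1 pole 5 set g(v) = (v - (5))*f(v) = (2*v**2/9 + 12*v/19 - 25/28)/(v - 11/5)**2.
Simple pole: residue = g(a) at a = 5, which is 936125/938448.
List the singular points by increasing real part (a conjugate pair: the negative imaginary part first).


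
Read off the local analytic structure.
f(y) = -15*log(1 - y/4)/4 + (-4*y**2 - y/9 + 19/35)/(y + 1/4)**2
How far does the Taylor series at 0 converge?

Denominator factor (y + 1/4)^2: pole of order 2 at -1/4, modulus 1/4.
Branch term (-15/4)*log(1 - y/(4)): its argument vanishes at y = 4, a logarithmic branch point, modulus 4.
The radius of convergence is the smallest modulus among the singular points: 1/4.

The radius of convergence is 1/4.


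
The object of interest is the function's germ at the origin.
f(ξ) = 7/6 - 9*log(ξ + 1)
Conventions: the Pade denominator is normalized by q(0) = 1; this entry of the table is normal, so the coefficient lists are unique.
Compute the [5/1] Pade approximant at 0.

The Pade approximant has numerator coefficients [7/6, -289/36, -3, 3/4, -1/4, 3/40]; denominator coefficients [1, 5/6].

Taylor coefficients needed (expand at 0): a_0 = 7/6, a_1 = -9, a_2 = 9/2, a_3 = -3, a_4 = 9/4, a_5 = -9/5, a_6 = 3/2.
Write the denominator as Q(ξ) = 1 + q1*ξ. Requiring Q*f - P = O(ξ^7) with deg P <= 5 kills the coefficients of ξ^6..ξ^6 in Q*f:
  ξ^6: a_6 + q1*a_5 = 0, i.e. 3/2 + (-9/5)*q1 = 0.
Solving this linear system: q1 = 5/6.
The numerator is Q*f truncated at degree 5: P0 = a_0 = 7/6; P1 = a_1 + q1*a_0 = -289/36; P2 = a_2 + q1*a_1 = -3; P3 = a_3 + q1*a_2 = 3/4; P4 = a_4 + q1*a_3 = -1/4; P5 = a_5 + q1*a_4 = 3/40.


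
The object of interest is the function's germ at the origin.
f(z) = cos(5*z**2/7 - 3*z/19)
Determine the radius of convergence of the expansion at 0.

The radius of convergence is infinite.

The factor cos(5*z**2/7 - 3*z/19) is entire and contributes no finite singular point.
The polynomial part has no poles.
No finite singular points: the Taylor series at 0 converges everywhere.


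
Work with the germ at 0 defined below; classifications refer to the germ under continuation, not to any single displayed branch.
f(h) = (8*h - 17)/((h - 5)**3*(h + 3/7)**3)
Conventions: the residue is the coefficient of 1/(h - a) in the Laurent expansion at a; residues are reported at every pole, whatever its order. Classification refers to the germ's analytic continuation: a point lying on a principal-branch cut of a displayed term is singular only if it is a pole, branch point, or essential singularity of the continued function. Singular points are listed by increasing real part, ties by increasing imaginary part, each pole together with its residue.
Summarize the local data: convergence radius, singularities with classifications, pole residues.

Denominator factor (h + 3/7)^3: pole of order 3 at -3/7, modulus 3/7.
Denominator factor (h - 5)^3: pole of order 3 at 5, modulus 5.
The radius of convergence is the smallest modulus among the singular points: 3/7.
At the order-3 pole -3/7 set g(h) = (h - (-3/7))^3*f(h) = (8*h - 17)/(h - 5)**3.
Order-3 pole: residue = g''(a)/2; g''(-3/7) = -64827/19808792, so the residue is -64827/39617584.
At the order-3 pole 5 set g(h) = (h - (5))^3*f(h) = (8*h - 17)/(h + 3/7)**3.
Order-3 pole: residue = g''(a)/2; g''(5) = 64827/19808792, so the residue is 64827/39617584.
List the singular points by increasing real part (a conjugate pair: the negative imaginary part first).

Radius of convergence at 0: 3/7.
At -3/7: a pole of order 3; residue -64827/39617584.
At 5: a pole of order 3; residue 64827/39617584.


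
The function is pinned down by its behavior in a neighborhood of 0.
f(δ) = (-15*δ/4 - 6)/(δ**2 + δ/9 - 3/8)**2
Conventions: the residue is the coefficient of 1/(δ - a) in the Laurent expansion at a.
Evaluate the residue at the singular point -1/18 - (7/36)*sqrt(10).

The residue is -(33777/17150)*sqrt(10).

The factor δ**2 + δ/9 - 3/8 splits as (δ - a)(δ - a') with a = -1/18 - (7/36)*sqrt(10), a' = -1/18 + (7/36)*sqrt(10). At the order-2 pole a set g(δ) = (δ - a)^2*f(δ) = [-15*δ/4 - 6] / (δ - a')^2.
Order-2 pole: residue = g'(a); g'(-1/18 - (7/36)*sqrt(10)) = -(33777/17150)*sqrt(10), so the residue is -(33777/17150)*sqrt(10).


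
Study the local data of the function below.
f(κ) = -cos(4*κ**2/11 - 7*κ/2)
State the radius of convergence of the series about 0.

The radius of convergence is infinite.

The factor cos(4*κ**2/11 - 7*κ/2) is entire and contributes no finite singular point.
The polynomial part has no poles.
No finite singular points: the Taylor series at 0 converges everywhere.


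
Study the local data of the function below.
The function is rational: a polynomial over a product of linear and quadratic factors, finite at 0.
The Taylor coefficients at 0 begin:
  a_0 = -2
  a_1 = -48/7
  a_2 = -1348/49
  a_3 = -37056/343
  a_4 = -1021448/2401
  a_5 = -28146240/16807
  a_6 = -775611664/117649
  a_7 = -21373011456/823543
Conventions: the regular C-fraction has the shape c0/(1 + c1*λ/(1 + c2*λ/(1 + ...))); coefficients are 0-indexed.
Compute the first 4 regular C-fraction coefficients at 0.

Taylor coefficients (read off): a_0 = -2, a_1 = -48/7, a_2 = -1348/49, a_3 = -37056/343.
c0 = a_0 = -2. Peel one level at a time: if S = 1 + c*λ/S' with S'(0) = 1, then c is the λ-coefficient of S and S' = c*λ/(S - 1).
S_1 = c0/f = 1 + (-24/7)*λ + (-2)*λ^2 + ...; c1 = -24/7.
S_2 = c1*λ/(S_1 - 1) = 1 + (-7/12)*λ + (49/144)*λ^2 + ...; c2 = -7/12.
S_3 = c2*λ/(S_2 - 1) = 1 + (7/12)*λ + ...; c3 = 7/12.

The regular C-fraction coefficients are [-2, -24/7, -7/12, 7/12].


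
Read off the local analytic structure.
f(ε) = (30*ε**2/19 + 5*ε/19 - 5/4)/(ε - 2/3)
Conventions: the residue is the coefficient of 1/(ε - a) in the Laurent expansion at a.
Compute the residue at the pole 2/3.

The residue is -85/228.

At the order-1 pole 2/3 set g(ε) = (ε - (2/3))*f(ε) = 30*ε**2/19 + 5*ε/19 - 5/4.
Simple pole: residue = g(a) at a = 2/3, which is -85/228.


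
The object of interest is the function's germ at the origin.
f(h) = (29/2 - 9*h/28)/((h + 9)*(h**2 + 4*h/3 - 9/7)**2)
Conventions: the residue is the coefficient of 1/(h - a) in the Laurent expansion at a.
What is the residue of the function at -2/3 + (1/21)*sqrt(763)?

The residue is -3409/1797408 - (72598633/10677502224)*sqrt(763).


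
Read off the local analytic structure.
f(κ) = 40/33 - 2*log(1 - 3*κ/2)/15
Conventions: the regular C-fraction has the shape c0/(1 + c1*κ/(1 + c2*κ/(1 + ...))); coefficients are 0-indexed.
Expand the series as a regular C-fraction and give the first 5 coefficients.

The regular C-fraction coefficients are [40/33, -33/200, -117/200, -25/78, -67/156].

Taylor coefficients (expand at 0): a_0 = 40/33, a_1 = 1/5, a_2 = 3/20, a_3 = 3/20, a_4 = 27/160.
c0 = a_0 = 40/33. Peel one level at a time: if S = 1 + c*κ/S' with S'(0) = 1, then c is the κ-coefficient of S and S' = c*κ/(S - 1).
S_1 = c0/f = 1 + (-33/200)*κ + (-3861/40000)*κ^2 + ...; c1 = -33/200.
S_2 = c1*κ/(S_1 - 1) = 1 + (-117/200)*κ + (-3/16)*κ^2 + ...; c2 = -117/200.
S_3 = c2*κ/(S_2 - 1) = 1 + (-25/78)*κ + (-1675/12168)*κ^2 + ...; c3 = -25/78.
S_4 = c3*κ/(S_3 - 1) = 1 + (-67/156)*κ + ...; c4 = -67/156.


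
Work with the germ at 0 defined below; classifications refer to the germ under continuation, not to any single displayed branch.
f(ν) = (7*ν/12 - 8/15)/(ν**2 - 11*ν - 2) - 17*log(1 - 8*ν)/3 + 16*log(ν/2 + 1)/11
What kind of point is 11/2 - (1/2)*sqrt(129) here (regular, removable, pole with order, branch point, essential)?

The point is a pole of order 1.

The denominator factor ν**2 - 11*ν - 2 vanishes at 11/2 - (1/2)*sqrt(129) and appears to the power 1; the numerator there equals 107/40 - (7/24)*sqrt(129), nonzero, and no other factor vanishes.
The branch terms are analytic at this point.
Hence a pole whose order is the multiplicity, 1.


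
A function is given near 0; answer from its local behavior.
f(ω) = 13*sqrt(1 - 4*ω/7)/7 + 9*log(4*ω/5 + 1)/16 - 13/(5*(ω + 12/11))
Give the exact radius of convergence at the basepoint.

The radius of convergence is 12/11.

Denominator factor (ω + 12/11): pole of order 1 at -12/11, modulus 12/11.
Branch term (13/7)*sqrt(1 - ω/(7/4)): its argument vanishes at ω = 7/4, a square-root branch point, modulus 7/4.
Branch term (9/16)*log(1 - ω/(-5/4)): its argument vanishes at ω = -5/4, a logarithmic branch point, modulus 5/4.
The radius of convergence is the smallest modulus among the singular points: 12/11.


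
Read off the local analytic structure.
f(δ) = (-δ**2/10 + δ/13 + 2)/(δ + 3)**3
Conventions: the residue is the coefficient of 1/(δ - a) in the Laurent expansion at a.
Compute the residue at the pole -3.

At the order-3 pole -3 set g(δ) = (δ - (-3))^3*f(δ) = -δ**2/10 + δ/13 + 2.
Order-3 pole: residue = g''(a)/2; g''(-3) = -1/5, so the residue is -1/10.

The residue is -1/10.


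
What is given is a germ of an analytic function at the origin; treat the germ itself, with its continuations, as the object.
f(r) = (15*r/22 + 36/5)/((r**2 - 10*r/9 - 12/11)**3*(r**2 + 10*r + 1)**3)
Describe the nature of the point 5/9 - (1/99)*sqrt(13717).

The point is a pole of order 3.

The denominator factor r**2 - 10*r/9 - 12/11 vanishes at 5/9 - (1/99)*sqrt(13717) and appears to the power 3; the numerator there equals 2501/330 - (5/726)*sqrt(13717), nonzero, and no other factor vanishes.
Hence a pole whose order is the multiplicity, 3.


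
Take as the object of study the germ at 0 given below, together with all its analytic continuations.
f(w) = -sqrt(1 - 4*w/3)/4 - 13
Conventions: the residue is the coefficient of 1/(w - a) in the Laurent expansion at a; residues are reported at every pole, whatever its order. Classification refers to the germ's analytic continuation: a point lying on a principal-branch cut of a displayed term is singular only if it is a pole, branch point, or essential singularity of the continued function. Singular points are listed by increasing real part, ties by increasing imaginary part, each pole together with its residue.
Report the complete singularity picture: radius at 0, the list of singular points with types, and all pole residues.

Radius of convergence at 0: 3/4.
At 3/4: an algebraic (square-root) branch point.

Branch term (-1/4)*sqrt(1 - w/(3/4)): its argument vanishes at w = 3/4, a square-root branch point, modulus 3/4.
The radius of convergence is the smallest modulus among the singular points: 3/4.


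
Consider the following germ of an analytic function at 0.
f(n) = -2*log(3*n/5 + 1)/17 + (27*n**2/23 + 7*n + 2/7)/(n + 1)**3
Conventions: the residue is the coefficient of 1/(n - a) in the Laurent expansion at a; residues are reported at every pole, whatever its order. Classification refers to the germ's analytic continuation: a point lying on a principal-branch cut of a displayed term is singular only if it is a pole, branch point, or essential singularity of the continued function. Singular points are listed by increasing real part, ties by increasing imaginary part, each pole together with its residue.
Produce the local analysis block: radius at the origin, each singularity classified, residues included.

Denominator factor (n + 1)^3: pole of order 3 at -1, modulus 1.
Branch term (-2/17)*log(1 - n/(-5/3)): its argument vanishes at n = -5/3, a logarithmic branch point, modulus 5/3.
The radius of convergence is the smallest modulus among the singular points: 1.
The branch term is analytic at -1 and contributes nothing to the residue; only the rational part matters.
At the order-3 pole -1 set g(n) = (n - (-1))^3*(rational part) = 27*n**2/23 + 7*n + 2/7.
Order-3 pole: residue = g''(a)/2; g''(-1) = 54/23, so the residue is 27/23.
List the singular points by increasing real part (a conjugate pair: the negative imaginary part first).

Radius of convergence at 0: 1.
At -5/3: a logarithmic branch point.
At -1: a pole of order 3; residue 27/23.
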